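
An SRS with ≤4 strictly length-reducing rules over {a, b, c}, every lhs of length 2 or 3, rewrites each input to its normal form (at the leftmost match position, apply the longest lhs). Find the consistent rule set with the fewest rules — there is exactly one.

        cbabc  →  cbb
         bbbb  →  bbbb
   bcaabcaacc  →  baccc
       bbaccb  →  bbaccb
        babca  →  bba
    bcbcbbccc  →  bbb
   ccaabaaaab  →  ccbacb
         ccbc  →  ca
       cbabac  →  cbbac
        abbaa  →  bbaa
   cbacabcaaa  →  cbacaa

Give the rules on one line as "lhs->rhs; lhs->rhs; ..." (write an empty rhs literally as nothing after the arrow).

aaa->ac; ab->b; bbc->bb; cbc->a

  | cbabc => cbbc => cbb
  | bbbb
  | bcaabcaacc => bcabcaacc => bcbcaacc => baaacc => baccc
  | bbaccb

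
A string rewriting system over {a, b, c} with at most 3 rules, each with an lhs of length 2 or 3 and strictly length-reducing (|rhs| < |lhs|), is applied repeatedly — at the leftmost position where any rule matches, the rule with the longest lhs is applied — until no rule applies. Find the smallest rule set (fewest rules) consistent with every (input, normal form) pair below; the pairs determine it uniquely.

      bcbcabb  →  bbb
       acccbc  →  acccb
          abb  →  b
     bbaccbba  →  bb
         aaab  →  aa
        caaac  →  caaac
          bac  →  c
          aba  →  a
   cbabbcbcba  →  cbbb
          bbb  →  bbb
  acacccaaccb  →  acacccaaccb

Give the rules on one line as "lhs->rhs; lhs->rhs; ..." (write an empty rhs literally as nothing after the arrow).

  | bcbcabb => bbcabb => bbabb => bbb
  | acccbc => acccb
  | abb => b
  | bbaccbba => bccbba => bcbba => bbba => bb

ab->; ba->; bc->b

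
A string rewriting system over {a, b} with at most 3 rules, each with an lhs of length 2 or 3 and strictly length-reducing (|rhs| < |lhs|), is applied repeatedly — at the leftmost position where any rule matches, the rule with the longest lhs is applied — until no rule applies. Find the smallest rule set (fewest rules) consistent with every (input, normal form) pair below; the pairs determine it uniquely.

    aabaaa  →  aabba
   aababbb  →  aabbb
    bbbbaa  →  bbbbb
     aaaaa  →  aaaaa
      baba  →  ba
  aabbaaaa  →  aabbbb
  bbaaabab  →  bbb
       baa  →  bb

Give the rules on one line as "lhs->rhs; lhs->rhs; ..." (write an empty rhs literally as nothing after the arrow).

  | aabaaa => aabba
  | aababbb => aabbb
  | bbbbaa => bbbbb
  | aaaaa

baa->bb; bab->b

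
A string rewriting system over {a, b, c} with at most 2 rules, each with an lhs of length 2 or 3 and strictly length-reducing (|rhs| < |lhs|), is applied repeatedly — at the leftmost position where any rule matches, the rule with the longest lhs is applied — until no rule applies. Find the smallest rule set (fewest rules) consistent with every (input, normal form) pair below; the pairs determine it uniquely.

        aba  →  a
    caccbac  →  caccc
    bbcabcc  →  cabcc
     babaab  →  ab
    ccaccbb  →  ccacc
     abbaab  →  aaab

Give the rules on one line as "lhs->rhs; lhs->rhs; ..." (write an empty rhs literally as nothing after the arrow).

ba->; bb->

  | aba => a
  | caccbac => caccc
  | bbcabcc => cabcc
  | babaab => baab => ab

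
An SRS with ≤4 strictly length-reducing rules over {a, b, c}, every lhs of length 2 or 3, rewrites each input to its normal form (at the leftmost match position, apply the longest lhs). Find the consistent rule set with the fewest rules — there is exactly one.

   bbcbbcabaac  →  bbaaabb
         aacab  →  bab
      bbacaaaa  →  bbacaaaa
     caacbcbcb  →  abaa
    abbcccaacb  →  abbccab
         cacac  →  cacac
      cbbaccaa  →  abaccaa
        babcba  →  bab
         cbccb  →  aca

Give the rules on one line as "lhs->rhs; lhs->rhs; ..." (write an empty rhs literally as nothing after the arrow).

  | bbcbbcabaac => bbabcabaac => bbaaabaac => bbaaabb
  | aacab => bab
  | bbacaaaa
  | caacbcbcb => cbbcbcb => abcbcb => abacb => abaa

aac->b; bca->aa; cb->a; cba->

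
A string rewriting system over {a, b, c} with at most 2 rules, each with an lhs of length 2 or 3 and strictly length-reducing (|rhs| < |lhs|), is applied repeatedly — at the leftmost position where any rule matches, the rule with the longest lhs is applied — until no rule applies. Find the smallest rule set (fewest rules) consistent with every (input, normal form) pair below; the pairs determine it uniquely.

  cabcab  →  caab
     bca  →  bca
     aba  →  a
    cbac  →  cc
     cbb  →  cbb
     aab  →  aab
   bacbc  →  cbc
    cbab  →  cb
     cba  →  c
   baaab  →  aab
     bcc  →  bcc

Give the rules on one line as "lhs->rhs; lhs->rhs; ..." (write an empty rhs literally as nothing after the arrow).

abc->a; ba->

  | cabcab => caab
  | bca
  | aba => a
  | cbac => cc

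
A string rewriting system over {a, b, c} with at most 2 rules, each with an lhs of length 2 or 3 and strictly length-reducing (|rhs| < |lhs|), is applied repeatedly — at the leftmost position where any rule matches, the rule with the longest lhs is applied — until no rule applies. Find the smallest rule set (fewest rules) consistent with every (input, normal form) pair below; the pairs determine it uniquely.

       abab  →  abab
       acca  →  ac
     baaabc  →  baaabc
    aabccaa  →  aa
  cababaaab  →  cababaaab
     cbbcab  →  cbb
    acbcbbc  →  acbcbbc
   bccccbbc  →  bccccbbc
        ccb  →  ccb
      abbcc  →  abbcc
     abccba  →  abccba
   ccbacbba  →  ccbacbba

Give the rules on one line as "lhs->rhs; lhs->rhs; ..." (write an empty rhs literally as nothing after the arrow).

bca->; cca->c

  | abab
  | acca => ac
  | baaabc
  | aabccaa => aabca => aa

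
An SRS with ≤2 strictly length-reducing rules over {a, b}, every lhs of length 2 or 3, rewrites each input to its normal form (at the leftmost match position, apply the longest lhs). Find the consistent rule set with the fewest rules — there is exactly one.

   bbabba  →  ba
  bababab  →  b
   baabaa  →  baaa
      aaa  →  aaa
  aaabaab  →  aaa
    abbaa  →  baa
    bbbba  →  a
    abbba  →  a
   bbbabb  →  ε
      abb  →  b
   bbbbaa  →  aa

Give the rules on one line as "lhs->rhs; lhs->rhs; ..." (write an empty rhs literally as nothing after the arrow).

  | bbabba => abba => ba
  | bababab => babab => bab => b
  | baabaa => baaa
  | aaa

ab->; bb->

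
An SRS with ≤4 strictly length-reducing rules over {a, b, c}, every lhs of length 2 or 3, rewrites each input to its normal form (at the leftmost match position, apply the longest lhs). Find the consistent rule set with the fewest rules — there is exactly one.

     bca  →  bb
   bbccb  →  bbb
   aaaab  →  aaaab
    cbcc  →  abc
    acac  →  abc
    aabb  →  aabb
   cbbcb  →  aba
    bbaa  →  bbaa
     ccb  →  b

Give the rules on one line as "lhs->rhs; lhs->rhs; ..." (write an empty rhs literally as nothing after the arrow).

  | bca => bb
  | bbccb => bbca => bbb
  | aaaab
  | cbcc => abc

ca->b; cb->a; cbc->ab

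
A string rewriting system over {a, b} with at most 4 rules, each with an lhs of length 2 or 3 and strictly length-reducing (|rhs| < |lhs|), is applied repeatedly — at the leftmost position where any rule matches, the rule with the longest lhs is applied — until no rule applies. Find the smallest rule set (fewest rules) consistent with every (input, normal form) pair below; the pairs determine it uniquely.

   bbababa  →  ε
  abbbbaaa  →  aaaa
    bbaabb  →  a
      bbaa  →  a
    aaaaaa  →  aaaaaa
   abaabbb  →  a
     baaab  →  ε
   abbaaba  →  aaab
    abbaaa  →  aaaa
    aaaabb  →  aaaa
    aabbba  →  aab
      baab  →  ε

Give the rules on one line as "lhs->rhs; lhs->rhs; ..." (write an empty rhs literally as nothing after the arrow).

  | bbababa => baba => bba => ε
  | abbbbaaa => abbaaa => aaaa
  | bbaabb => abb => a
  | bbaa => a

abb->a; ba->b; bb->; bba->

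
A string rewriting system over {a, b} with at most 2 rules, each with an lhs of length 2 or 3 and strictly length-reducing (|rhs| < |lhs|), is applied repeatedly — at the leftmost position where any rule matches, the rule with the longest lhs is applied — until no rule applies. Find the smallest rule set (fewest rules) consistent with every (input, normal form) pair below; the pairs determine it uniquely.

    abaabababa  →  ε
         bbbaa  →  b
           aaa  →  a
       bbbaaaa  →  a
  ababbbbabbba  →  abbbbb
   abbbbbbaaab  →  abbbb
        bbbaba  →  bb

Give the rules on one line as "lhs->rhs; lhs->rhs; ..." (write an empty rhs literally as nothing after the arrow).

  | abaabababa => aabababa => bababa => baba => ba => ε
  | bbbaa => bba => b
  | aaa => a
  | bbbaaaa => bbaaa => baa => a

aa->; ba->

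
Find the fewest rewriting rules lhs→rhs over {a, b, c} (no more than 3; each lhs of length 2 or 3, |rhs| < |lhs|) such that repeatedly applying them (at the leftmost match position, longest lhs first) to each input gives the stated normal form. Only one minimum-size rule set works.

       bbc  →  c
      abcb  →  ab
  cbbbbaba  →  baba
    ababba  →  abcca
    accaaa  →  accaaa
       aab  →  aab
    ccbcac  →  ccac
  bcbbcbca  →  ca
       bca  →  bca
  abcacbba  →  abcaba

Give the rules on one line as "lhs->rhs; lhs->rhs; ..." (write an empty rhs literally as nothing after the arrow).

  | bbc => c
  | abcb => ab
  | cbbbbaba => bbbaba => baba
  | ababba => abcca

abb->cc; bb->; cb->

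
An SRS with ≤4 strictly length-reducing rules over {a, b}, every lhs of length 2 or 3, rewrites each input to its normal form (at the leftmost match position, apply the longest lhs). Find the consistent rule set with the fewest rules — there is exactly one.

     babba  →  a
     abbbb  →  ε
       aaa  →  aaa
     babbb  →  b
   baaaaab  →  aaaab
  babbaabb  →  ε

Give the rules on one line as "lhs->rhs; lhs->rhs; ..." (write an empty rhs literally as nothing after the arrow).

  | babba => bba => a
  | abbbb => bbbb => bb => ε
  | aaa
  | babbb => bbb => b

abb->bb; ba->; bb->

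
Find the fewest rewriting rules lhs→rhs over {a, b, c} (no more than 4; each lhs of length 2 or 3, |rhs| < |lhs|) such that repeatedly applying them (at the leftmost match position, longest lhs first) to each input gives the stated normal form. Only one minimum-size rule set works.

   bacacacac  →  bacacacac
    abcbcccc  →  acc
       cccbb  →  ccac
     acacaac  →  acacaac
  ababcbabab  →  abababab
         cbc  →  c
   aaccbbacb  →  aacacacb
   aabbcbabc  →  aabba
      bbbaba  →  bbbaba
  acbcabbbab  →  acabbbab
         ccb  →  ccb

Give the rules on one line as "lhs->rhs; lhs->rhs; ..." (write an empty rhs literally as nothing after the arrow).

  | bacacacac
  | abcbcccc => abcccc => acc
  | cccbb => ccac
  | acacaac

bc->; bcc->; cbb->ac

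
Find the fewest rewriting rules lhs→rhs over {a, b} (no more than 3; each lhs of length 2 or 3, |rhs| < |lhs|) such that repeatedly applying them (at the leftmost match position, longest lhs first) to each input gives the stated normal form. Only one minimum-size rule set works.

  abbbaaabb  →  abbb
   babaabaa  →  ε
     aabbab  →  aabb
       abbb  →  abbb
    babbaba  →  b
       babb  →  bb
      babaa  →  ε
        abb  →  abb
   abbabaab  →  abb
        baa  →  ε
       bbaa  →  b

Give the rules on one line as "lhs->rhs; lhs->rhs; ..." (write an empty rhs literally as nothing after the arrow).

ba->; baa->

  | abbbaaabb => abbabb => abbb
  | babaabaa => baabaa => baa => ε
  | aabbab => aabb
  | abbb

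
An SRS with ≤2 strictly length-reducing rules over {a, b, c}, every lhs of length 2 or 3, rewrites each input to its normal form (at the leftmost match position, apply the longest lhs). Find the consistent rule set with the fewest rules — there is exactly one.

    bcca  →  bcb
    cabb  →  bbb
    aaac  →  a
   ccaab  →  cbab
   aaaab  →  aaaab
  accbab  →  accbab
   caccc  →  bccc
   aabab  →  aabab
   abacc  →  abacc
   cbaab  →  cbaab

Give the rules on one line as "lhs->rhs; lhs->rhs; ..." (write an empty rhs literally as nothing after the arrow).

  | bcca => bcb
  | cabb => bbb
  | aaac => a
  | ccaab => cbab

aac->; ca->b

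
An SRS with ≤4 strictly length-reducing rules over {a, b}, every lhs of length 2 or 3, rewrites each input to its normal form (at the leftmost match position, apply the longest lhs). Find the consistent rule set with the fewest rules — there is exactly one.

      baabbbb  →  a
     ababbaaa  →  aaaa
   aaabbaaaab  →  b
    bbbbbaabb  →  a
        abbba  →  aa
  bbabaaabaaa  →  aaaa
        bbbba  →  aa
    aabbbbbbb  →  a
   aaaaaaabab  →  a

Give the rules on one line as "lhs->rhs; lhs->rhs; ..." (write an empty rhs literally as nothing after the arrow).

ab->b; bb->a; bbb->bb

  | baabbbb => babbbb => bbbbb => bbbb => bbb => bb => a
  | ababbaaa => babbaaa => bbbaaa => bbaaa => aaaa
  | aaabbaaaab => aabbaaaab => abbaaaab => bbaaaab => aaaaab => aaaab => aaab => aab => ab => b
  | bbbbbaabb => bbbbaabb => bbbaabb => bbaabb => aaabb => aabb => abb => bb => a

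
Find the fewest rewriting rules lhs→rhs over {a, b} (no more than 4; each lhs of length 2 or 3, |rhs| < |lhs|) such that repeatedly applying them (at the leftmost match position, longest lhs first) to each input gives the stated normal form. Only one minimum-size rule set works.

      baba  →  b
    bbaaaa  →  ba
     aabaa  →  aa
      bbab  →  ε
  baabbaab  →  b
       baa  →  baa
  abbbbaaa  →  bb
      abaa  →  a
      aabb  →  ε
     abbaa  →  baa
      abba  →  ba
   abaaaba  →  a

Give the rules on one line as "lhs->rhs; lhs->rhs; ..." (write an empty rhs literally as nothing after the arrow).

aaa->b; ab->; aba->; bba->a

  | baba => b
  | bbaaaa => aaaa => ba
  | aabaa => aa
  | bbab => ab => ε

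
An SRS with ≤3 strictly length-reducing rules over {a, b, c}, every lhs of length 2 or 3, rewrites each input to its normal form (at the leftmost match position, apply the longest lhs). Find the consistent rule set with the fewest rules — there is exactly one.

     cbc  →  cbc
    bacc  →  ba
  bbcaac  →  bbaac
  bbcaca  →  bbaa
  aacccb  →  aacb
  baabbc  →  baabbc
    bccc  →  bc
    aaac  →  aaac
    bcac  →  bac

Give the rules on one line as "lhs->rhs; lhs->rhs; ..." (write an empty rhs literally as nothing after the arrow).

  | cbc
  | bacc => ba
  | bbcaac => bbaac
  | bbcaca => bbaca => bbaa

ca->a; cc->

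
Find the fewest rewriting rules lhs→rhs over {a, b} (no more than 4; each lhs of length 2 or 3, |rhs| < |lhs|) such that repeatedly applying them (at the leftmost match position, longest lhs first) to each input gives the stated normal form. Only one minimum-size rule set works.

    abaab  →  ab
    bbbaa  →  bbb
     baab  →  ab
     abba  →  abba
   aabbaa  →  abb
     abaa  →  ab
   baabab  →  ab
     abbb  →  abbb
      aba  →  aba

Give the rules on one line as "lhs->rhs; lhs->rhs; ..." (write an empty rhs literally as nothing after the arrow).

  | abaab => abab => aab => ab
  | bbbaa => bbb
  | baab => bab => ab
  | abba

aa->; aab->ab; bab->ab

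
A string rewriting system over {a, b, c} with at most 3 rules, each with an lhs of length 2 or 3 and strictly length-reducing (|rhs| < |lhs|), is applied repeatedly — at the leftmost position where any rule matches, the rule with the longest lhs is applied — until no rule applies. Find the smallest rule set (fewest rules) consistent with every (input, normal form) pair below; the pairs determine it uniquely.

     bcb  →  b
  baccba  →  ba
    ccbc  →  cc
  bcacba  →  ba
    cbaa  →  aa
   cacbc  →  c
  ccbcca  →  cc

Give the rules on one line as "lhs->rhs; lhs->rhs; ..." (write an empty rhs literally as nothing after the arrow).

  | bcb => b
  | baccba => baca => ba
  | ccbc => cc
  | bcacba => bcba => ba

ca->; cb->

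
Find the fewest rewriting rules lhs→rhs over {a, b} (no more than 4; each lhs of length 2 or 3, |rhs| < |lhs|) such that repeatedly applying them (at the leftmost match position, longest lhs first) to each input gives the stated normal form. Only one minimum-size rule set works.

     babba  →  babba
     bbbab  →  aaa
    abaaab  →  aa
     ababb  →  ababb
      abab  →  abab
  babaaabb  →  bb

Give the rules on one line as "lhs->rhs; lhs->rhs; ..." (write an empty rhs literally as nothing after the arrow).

aab->aa; baa->; bbb->aa

  | babba
  | bbbab => aaab => aaa
  | abaaab => aab => aa
  | ababb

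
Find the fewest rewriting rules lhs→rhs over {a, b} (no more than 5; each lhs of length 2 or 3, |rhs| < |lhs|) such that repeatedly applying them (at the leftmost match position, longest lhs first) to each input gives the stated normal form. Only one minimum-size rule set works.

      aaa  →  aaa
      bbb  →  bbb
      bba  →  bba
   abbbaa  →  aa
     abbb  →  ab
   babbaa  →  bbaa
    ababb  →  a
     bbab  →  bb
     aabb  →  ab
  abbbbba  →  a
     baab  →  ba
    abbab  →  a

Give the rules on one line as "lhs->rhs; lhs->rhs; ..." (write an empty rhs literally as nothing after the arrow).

  | aaa
  | bbb
  | bba
  | abbbaa => abaa => aa

aab->a; aba->a; abb->a; bab->b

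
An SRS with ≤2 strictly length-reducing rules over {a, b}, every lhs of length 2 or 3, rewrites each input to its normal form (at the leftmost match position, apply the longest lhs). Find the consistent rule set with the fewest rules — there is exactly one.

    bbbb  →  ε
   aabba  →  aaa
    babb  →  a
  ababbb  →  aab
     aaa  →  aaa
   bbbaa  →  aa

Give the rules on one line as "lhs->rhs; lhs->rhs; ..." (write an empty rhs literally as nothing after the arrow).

  | bbbb => bb => ε
  | aabba => aaa
  | babb => abb => a
  | ababbb => aabbb => aab

ba->a; bb->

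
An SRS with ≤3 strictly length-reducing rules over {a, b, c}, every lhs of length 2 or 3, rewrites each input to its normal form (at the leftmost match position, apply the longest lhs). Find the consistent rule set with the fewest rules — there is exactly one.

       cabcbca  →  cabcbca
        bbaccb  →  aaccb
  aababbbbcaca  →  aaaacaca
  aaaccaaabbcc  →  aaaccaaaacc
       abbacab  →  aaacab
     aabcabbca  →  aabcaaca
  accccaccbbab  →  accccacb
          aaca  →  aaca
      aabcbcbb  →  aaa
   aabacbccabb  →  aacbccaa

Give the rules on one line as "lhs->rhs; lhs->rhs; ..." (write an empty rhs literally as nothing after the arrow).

  | cabcbca
  | bbaccb => aaccb
  | aababbbbcaca => aabbbbcaca => aaabbcaca => aaaacaca
  | aaaccaaabbcc => aaaccaaaacc

ba->; bb->a; cbb->b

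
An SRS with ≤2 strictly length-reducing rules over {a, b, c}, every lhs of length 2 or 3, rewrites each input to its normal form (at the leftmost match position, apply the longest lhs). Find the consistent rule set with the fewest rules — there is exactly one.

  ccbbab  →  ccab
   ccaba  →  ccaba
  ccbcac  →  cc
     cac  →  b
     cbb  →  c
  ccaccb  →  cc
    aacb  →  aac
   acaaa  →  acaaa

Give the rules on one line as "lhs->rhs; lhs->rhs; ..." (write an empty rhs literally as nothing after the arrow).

  | ccbbab => ccbab => ccab
  | ccaba
  | ccbcac => cccac => ccb => cc
  | cac => b

cac->b; cb->c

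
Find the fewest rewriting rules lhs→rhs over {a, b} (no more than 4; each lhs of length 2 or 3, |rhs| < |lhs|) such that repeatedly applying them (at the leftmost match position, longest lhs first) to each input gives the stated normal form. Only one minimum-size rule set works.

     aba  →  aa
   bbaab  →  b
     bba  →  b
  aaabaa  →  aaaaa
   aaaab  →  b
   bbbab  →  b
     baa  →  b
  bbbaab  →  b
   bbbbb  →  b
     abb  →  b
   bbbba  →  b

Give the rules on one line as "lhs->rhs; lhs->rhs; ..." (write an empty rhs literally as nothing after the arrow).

ab->b; aba->aa; ba->b; bb->b

  | aba => aa
  | bbaab => baab => bab => bb => b
  | bba => ba => b
  | aaabaa => aaaaa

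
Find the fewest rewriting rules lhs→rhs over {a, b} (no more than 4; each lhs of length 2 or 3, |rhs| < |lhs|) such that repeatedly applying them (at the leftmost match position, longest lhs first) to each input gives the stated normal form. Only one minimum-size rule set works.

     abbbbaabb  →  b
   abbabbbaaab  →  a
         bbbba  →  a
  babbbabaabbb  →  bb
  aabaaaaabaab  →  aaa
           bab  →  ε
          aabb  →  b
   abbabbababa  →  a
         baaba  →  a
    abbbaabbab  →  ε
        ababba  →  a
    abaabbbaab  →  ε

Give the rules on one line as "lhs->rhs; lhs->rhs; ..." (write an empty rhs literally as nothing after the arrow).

aab->; ab->; ba->a

  | abbbbaabb => bbbaabb => bbaabb => baabb => aabb => b
  | abbabbbaaab => babbbaaab => abbbaaab => bbaaab => baaab => aaab => a
  | bbbba => bbba => bba => ba => a
  | babbbabaabbb => abbbabaabbb => bbabaabbb => babaabbb => abaabbb => aabbb => bb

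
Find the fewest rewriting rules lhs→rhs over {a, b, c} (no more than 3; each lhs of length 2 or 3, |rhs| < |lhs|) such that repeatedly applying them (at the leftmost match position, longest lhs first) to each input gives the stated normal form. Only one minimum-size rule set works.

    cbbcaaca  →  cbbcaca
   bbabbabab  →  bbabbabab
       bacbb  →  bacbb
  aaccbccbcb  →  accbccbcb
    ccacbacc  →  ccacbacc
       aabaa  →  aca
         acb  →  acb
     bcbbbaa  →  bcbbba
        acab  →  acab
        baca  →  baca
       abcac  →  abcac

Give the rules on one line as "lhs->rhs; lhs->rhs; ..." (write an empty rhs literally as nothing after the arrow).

aa->a; aab->ac

  | cbbcaaca => cbbcaca
  | bbabbabab
  | bacbb
  | aaccbccbcb => accbccbcb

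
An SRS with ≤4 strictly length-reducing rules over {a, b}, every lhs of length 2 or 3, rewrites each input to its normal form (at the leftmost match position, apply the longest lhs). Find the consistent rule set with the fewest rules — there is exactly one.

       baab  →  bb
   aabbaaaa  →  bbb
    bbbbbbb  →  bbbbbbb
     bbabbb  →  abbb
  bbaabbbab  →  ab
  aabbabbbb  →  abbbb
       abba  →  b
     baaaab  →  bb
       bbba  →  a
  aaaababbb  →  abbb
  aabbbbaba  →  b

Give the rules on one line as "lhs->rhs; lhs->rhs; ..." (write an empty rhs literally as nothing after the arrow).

  | baab => bb
  | aabbaaaa => bbbaaaa => bbbaa => bbb
  | bbbbbbb
  | bbabbb => babbb => abbb

aa->b; ba->a; baa->b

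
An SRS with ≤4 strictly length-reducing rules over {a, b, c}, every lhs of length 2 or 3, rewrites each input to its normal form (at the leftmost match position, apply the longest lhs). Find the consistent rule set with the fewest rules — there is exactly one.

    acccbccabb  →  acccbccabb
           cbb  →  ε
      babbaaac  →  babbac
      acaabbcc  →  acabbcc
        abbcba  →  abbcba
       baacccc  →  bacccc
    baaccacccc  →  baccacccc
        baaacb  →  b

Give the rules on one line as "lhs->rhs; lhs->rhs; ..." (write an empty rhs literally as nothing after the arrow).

  | acccbccabb
  | cbb => ε
  | babbaaac => babbaac => babbac
  | acaabbcc => acabbcc

aa->a; acb->; cbb->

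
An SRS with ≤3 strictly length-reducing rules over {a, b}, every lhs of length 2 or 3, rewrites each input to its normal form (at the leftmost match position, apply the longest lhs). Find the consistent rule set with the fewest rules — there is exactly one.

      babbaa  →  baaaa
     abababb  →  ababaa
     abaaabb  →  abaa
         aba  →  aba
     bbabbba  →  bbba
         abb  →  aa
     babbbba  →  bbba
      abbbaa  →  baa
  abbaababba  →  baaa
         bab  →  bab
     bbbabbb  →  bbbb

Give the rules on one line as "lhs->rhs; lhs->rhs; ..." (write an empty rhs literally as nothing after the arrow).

  | babbaa => baaaa
  | abababb => ababaa
  | abaaabb => ababb => abaa
  | aba

aab->b; abb->aa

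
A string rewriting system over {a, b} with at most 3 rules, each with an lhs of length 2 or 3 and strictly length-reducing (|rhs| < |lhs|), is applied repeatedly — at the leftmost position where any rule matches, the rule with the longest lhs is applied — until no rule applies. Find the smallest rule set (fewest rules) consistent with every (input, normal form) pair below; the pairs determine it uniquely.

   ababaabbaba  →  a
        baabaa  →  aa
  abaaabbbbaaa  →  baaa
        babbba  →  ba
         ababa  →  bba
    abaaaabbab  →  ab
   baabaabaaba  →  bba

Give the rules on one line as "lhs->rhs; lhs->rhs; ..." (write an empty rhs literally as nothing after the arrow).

aba->b; abb->b; bab->a

  | ababaabbaba => bbaabbaba => bbababa => baaba => bab => a
  | baabaa => baba => aa
  | abaaabbbbaaa => baabbbbaaa => babbbaaa => abbaaa => baaa
  | babbba => abba => ba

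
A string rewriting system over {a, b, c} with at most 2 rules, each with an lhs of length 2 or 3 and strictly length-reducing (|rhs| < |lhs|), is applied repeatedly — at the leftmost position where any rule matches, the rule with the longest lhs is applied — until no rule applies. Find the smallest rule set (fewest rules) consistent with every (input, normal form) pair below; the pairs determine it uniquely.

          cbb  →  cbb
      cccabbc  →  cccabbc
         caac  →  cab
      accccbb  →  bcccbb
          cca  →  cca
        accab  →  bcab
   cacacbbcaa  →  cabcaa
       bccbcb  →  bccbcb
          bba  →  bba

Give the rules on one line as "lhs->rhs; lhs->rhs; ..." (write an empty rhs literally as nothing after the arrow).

  | cbb
  | cccabbc
  | caac => cab
  | accccbb => bcccbb

ac->b; bbb->a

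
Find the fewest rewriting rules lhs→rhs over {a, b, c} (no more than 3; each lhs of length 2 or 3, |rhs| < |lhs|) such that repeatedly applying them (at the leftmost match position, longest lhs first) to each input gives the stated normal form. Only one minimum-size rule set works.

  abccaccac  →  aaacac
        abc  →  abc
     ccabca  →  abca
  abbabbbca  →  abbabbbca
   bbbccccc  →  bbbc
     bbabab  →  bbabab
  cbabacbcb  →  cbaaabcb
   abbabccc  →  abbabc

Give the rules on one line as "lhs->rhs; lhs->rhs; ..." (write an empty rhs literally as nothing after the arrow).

bac->aa; cc->

  | abccaccac => abaccac => aaacac
  | abc
  | ccabca => abca
  | abbabbbca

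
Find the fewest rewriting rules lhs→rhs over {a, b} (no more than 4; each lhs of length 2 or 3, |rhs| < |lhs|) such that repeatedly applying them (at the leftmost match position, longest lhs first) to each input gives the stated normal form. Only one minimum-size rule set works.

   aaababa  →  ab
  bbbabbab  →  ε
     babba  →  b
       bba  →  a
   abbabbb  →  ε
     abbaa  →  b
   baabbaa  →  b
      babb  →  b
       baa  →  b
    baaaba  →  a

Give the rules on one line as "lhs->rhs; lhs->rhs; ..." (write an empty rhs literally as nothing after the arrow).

aa->b; ba->b; bb->

  | aaababa => bababa => bbaba => aba => ab
  | bbbabbab => babbab => bbbab => bab => bb => ε
  | babba => bbba => ba => b
  | bba => a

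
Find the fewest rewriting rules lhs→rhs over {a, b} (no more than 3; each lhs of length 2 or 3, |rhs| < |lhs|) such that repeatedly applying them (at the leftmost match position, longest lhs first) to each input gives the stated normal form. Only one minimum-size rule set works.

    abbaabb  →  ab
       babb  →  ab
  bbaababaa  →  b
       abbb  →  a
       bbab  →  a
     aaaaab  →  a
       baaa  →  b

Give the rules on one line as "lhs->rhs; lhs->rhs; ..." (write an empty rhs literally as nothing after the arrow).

aa->b; ba->b; bb->a

  | abbaabb => aaaabb => baabb => babb => bbb => ab
  | babb => bbb => ab
  | bbaababaa => aaababaa => bababaa => bbabaa => aabaa => bbaa => aaa => ba => b
  | abbb => aab => bb => a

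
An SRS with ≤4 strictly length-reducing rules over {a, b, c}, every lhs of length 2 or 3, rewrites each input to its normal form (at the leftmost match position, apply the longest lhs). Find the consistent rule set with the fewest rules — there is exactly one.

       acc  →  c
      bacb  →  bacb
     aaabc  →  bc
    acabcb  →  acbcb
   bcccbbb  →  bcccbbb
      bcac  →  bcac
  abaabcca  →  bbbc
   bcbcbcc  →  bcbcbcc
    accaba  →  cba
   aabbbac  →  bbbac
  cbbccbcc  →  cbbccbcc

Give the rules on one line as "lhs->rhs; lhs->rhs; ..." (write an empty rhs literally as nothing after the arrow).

ab->b; acc->c; cca->bc

  | acc => c
  | bacb
  | aaabc => aabc => abc => bc
  | acabcb => acbcb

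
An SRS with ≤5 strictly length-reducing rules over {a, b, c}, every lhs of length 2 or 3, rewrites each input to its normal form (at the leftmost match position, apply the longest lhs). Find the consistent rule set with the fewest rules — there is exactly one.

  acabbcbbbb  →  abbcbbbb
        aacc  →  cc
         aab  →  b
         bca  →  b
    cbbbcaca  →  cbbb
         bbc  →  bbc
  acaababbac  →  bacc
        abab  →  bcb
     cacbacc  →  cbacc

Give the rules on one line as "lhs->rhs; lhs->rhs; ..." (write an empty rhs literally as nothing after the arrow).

  | acabbcbbbb => abbcbbbb
  | aacc => cc
  | aab => b
  | bca => b

aa->; aba->bc; bba->c; ca->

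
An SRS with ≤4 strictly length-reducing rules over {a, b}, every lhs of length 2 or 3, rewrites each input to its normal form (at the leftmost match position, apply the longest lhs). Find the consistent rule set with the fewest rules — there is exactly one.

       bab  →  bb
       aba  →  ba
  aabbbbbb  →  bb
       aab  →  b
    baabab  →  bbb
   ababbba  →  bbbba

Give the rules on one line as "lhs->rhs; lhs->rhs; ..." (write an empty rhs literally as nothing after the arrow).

ab->b; abb->; bab->bb

  | bab => bb
  | aba => ba
  | aabbbbbb => abbbb => bb
  | aab => ab => b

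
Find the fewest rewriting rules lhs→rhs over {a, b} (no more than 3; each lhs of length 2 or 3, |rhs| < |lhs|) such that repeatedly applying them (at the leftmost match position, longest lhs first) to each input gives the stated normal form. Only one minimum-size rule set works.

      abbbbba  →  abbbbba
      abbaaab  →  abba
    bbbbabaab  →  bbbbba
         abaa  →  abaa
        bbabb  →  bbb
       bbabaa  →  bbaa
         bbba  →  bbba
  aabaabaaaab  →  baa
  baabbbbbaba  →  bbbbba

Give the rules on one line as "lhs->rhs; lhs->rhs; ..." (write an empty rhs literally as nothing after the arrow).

aab->ba; bab->b

  | abbbbba
  | abbaaab => abbaba => abba
  | bbbbabaab => bbbbaab => bbbbba
  | abaa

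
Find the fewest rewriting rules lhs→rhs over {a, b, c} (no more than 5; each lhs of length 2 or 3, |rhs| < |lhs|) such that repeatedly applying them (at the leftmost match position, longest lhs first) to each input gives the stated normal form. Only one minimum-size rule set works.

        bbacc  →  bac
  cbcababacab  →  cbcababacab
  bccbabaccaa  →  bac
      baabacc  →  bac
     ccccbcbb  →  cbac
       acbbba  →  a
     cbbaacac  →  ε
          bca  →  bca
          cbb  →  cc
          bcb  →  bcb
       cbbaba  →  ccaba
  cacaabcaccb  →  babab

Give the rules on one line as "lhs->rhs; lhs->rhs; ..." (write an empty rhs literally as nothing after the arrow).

aa->; bb->c; cac->ba; ccb->a

  | bbacc => cacc => bac
  | cbcababacab
  | bccbabaccaa => baabaccaa => bbaccaa => caccaa => bacaa => bac
  | baabacc => bbacc => cacc => bac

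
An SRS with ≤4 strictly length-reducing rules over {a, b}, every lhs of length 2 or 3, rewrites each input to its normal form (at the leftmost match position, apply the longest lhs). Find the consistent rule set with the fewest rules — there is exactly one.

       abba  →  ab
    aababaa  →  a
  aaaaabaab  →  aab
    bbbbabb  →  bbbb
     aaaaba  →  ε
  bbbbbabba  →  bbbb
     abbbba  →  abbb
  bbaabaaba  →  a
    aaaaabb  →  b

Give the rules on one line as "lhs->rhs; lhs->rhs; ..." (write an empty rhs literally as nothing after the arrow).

  | abba => ab
  | aababaa => abaa => a
  | aaaaabaab => bbaabaab => babaab => aab
  | bbbbabb => bbbb

aaa->bb; aba->; ba->; bab->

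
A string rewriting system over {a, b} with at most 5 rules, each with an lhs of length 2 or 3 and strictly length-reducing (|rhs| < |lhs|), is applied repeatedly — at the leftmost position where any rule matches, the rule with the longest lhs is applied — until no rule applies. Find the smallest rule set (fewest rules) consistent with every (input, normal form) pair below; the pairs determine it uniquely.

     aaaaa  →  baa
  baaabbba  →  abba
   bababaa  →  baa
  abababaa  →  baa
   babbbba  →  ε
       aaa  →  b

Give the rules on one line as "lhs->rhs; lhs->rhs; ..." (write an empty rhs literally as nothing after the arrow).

aaa->b; aba->; bab->b; bbb->a

  | aaaaa => baa
  | baaabbba => bbbbba => abba
  | bababaa => babaa => baa
  | abababaa => babaa => baa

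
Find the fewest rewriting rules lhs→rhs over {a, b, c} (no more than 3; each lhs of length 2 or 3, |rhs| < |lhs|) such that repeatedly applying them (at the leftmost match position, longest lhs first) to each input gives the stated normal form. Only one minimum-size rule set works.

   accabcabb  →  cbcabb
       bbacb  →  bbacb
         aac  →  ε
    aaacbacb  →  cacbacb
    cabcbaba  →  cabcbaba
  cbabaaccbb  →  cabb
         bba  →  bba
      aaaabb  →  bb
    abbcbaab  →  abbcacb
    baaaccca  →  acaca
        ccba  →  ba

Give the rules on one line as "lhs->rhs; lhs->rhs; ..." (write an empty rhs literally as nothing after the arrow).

  | accabcabb => aabcabb => cbcabb
  | bbacb
  | aac => cc => ε
  | aaacbacb => cacbacb

aa->c; baa->ac; cc->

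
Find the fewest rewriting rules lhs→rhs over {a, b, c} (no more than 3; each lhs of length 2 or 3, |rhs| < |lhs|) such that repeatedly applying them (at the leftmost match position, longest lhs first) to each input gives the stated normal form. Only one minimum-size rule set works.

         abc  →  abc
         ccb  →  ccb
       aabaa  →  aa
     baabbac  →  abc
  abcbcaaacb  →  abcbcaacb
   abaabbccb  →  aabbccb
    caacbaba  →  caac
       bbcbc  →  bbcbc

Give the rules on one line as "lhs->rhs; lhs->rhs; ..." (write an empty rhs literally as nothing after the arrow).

aaa->aa; ba->

  | abc
  | ccb
  | aabaa => aaa => aa
  | baabbac => abbac => abc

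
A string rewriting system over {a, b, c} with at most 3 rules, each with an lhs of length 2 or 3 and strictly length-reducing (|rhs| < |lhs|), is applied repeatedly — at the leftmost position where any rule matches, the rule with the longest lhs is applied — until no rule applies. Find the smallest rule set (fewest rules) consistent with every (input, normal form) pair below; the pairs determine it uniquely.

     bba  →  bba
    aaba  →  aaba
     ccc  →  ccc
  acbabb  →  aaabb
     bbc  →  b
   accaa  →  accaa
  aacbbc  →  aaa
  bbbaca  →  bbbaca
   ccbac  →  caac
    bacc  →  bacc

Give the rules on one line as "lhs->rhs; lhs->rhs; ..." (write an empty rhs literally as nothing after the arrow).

  | bba
  | aaba
  | ccc
  | acbabb => aaabb

bc->; cb->a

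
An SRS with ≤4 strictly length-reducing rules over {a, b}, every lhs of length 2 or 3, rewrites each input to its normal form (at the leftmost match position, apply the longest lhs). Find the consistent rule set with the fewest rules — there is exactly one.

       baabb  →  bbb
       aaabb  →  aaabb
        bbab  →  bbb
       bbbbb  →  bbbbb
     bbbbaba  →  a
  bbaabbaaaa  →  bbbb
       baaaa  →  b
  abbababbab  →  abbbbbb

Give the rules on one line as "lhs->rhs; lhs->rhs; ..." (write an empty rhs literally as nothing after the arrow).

ba->a; baa->b; bab->bb

  | baabb => bbb
  | aaabb
  | bbab => bbb
  | bbbbb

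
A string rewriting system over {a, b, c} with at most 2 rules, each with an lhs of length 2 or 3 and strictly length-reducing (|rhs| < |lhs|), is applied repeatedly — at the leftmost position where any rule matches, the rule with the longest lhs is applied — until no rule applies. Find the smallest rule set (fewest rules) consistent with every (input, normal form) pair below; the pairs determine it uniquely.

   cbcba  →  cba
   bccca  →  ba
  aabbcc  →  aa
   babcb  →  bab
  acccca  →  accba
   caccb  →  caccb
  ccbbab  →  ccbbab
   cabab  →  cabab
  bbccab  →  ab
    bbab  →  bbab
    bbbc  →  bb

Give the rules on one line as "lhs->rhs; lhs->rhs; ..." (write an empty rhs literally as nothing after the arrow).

  | cbcba => cba
  | bccca => cca => ba
  | aabbcc => aabc => aa
  | babcb => bab

bc->; cca->ba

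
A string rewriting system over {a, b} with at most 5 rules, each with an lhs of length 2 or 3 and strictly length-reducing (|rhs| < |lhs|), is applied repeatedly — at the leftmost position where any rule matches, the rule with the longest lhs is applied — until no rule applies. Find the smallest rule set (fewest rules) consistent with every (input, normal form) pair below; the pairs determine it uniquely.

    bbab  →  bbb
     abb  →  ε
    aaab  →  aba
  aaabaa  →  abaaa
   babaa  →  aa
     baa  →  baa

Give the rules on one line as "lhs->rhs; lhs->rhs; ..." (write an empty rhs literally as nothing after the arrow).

aab->ba; abb->; bab->; bba->bb

  | bbab => bbb
  | abb => ε
  | aaab => aba
  | aaabaa => abaaa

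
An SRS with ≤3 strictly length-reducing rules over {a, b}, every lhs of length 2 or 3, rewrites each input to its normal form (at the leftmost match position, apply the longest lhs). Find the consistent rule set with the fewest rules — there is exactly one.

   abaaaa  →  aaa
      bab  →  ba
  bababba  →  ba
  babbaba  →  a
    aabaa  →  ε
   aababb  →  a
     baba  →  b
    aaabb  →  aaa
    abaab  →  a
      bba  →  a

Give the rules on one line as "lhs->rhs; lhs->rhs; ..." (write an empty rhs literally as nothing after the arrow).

  | abaaaa => bbaaa => aaa
  | bab => ba
  | bababba => bbbbba => bbba => ba
  | babbaba => bababa => bbbba => bba => a

ab->a; aba->bb; bb->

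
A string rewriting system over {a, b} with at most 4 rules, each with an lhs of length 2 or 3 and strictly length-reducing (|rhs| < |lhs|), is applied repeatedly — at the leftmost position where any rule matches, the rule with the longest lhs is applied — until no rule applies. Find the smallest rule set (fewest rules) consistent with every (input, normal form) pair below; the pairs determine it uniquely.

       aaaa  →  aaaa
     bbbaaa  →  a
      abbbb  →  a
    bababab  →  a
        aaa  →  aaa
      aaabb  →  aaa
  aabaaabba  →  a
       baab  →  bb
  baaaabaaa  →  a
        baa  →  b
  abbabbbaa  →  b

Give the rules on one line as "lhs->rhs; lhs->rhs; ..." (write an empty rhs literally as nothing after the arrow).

ab->a; aba->ba; ba->a; baa->b

  | aaaa
  | bbbaaa => bbba => bba => ba => a
  | abbbb => abbb => abb => ab => a
  | bababab => ababab => babab => abab => bab => ab => a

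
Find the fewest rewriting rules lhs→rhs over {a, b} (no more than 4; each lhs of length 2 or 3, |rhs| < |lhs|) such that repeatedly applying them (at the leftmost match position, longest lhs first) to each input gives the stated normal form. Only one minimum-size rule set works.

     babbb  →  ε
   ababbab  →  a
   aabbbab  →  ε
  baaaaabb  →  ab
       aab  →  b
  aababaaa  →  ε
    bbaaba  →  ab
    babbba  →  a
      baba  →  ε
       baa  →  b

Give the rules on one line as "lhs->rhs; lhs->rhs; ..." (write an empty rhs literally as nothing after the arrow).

aa->; ba->b; bb->a

  | babbb => bbbb => abb => aa => ε
  | ababbab => abbbab => aabab => bab => bb => a
  | aabbbab => bbbab => abab => abb => aa => ε
  | baaaaabb => baaaabb => baaabb => baabb => babb => bbb => ab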